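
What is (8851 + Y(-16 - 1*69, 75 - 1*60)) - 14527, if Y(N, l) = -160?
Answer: -5836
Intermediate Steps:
(8851 + Y(-16 - 1*69, 75 - 1*60)) - 14527 = (8851 - 160) - 14527 = 8691 - 14527 = -5836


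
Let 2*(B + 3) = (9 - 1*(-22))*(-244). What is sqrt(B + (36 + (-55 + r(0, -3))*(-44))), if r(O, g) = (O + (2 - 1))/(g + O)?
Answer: I*sqrt(11829)/3 ≈ 36.254*I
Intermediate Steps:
r(O, g) = (1 + O)/(O + g) (r(O, g) = (O + 1)/(O + g) = (1 + O)/(O + g))
B = -3785 (B = -3 + ((9 - 1*(-22))*(-244))/2 = -3 + ((9 + 22)*(-244))/2 = -3 + (31*(-244))/2 = -3 + (1/2)*(-7564) = -3 - 3782 = -3785)
sqrt(B + (36 + (-55 + r(0, -3))*(-44))) = sqrt(-3785 + (36 + (-55 + (1 + 0)/(0 - 3))*(-44))) = sqrt(-3785 + (36 + (-55 + 1/(-3))*(-44))) = sqrt(-3785 + (36 + (-55 - 1/3*1)*(-44))) = sqrt(-3785 + (36 + (-55 - 1/3)*(-44))) = sqrt(-3785 + (36 - 166/3*(-44))) = sqrt(-3785 + (36 + 7304/3)) = sqrt(-3785 + 7412/3) = sqrt(-3943/3) = I*sqrt(11829)/3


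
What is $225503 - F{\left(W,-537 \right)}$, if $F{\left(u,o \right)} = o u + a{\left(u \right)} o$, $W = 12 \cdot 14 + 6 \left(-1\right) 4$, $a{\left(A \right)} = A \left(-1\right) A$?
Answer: $-10832401$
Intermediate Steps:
$a{\left(A \right)} = - A^{2}$ ($a{\left(A \right)} = - A A = - A^{2}$)
$W = 144$ ($W = 168 - 24 = 144$)
$F{\left(u,o \right)} = o u - o u^{2}$ ($F{\left(u,o \right)} = o u + - u^{2} o = o u - o u^{2}$)
$225503 - F{\left(W,-537 \right)} = 225503 - \left(-537\right) 144 \left(1 - 144\right) = 225503 - \left(-537\right) 144 \left(-143\right) = 225503 - 11057904 = -10832401$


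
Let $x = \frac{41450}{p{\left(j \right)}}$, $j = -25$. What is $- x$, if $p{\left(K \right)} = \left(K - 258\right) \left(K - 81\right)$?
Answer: $- \frac{20725}{14999} \approx -1.3818$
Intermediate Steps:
$p{\left(K \right)} = \left(-258 + K\right) \left(-81 + K\right)$
$x = \frac{20725}{14999}$ ($x = \frac{41450}{20898 + \left(-25\right)^{2} - -8475} = \frac{41450}{20898 + 625 + 8475} = \frac{41450}{29998} = 41450 \cdot \frac{1}{29998} = \frac{20725}{14999} \approx 1.3818$)
$- x = \left(-1\right) \frac{20725}{14999} = - \frac{20725}{14999}$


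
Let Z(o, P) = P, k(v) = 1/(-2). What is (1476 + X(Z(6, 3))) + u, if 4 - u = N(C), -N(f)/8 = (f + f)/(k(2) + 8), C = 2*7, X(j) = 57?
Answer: 23503/15 ≈ 1566.9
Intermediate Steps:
k(v) = -½
C = 14
N(f) = -32*f/15 (N(f) = -8*(f + f)/(-½ + 8) = -8*2*f/15/2 = -8*2*f*2/15 = -32*f/15)
u = 508/15 (u = 4 - (-32)*14/15 = 4 - 1*(-448/15) = 4 + 448/15 = 508/15 ≈ 33.867)
(1476 + X(Z(6, 3))) + u = (1476 + 57) + 508/15 = 1533 + 508/15 = 23503/15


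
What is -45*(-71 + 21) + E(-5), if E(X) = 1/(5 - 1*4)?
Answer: 2251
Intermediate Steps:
E(X) = 1 (E(X) = 1/(5 - 4) = 1/1 = 1)
-45*(-71 + 21) + E(-5) = -45*(-71 + 21) + 1 = -45*(-50) + 1 = 2250 + 1 = 2251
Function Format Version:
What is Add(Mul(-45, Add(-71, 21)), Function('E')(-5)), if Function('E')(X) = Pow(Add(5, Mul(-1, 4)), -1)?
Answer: 2251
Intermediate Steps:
Function('E')(X) = 1 (Function('E')(X) = Pow(Add(5, -4), -1) = Pow(1, -1) = 1)
Add(Mul(-45, Add(-71, 21)), Function('E')(-5)) = Add(Mul(-45, Add(-71, 21)), 1) = Add(Mul(-45, -50), 1) = Add(2250, 1) = 2251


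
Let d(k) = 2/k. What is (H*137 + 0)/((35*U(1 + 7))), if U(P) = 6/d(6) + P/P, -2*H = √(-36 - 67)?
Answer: -137*I*√103/1330 ≈ -1.0454*I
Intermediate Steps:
H = -I*√103/2 (H = -√(-36 - 67)/2 = -I*√103/2 ≈ -5.0744*I)
U(P) = 19 (U(P) = 6/((2/6)) + P/P = 6/((2*(⅙))) + 1 = 6/(⅓) + 1 = 6*3 + 1 = 18 + 1 = 19)
(H*137 + 0)/((35*U(1 + 7))) = (-I*√103/2*137 + 0)/((35*19)) = (-137*I*√103/2 + 0)/665 = -137*I*√103/2*(1/665) = -137*I*√103/1330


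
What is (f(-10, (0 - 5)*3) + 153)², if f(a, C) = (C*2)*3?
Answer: 3969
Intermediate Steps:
f(a, C) = 6*C (f(a, C) = (2*C)*3 = 6*C)
(f(-10, (0 - 5)*3) + 153)² = (6*((0 - 5)*3) + 153)² = (6*(-5*3) + 153)² = (6*(-15) + 153)² = (-90 + 153)² = 63² = 3969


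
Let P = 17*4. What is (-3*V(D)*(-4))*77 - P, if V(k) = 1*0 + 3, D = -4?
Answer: 2704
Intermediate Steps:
V(k) = 3 (V(k) = 0 + 3 = 3)
P = 68
(-3*V(D)*(-4))*77 - P = (-3*3*(-4))*77 - 1*68 = -9*(-4)*77 - 68 = 36*77 - 68 = 2772 - 68 = 2704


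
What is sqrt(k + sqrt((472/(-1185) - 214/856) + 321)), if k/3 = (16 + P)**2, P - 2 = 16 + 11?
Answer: sqrt(34122667500 + 2370*sqrt(1799383395))/2370 ≈ 78.057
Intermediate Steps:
P = 29 (P = 2 + (16 + 11) = 2 + 27 = 29)
k = 6075 (k = 3*(16 + 29)**2 = 3*45**2 = 3*2025 = 6075)
sqrt(k + sqrt((472/(-1185) - 214/856) + 321)) = sqrt(6075 + sqrt((472/(-1185) - 214/856) + 321)) = sqrt(6075 + sqrt((472*(-1/1185) - 214*1/856) + 321)) = sqrt(6075 + sqrt((-472/1185 - 1/4) + 321)) = sqrt(6075 + sqrt(-3073/4740 + 321)) = sqrt(6075 + sqrt(1518467/4740)) = sqrt(6075 + sqrt(1799383395)/2370)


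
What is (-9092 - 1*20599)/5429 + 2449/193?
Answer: 7565258/1047797 ≈ 7.2202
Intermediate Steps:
(-9092 - 1*20599)/5429 + 2449/193 = (-9092 - 20599)*(1/5429) + 2449*(1/193) = -29691*1/5429 + 2449/193 = -29691/5429 + 2449/193 = 7565258/1047797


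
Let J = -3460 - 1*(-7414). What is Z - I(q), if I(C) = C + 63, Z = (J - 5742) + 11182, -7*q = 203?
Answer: 9360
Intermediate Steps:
J = 3954 (J = -3460 + 7414 = 3954)
q = -29 (q = -1/7*203 = -29)
Z = 9394 (Z = (3954 - 5742) + 11182 = -1788 + 11182 = 9394)
I(C) = 63 + C
Z - I(q) = 9394 - (63 - 29) = 9394 - 1*34 = 9394 - 34 = 9360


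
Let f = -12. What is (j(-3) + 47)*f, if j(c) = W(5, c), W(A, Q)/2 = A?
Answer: -684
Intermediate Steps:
W(A, Q) = 2*A
j(c) = 10 (j(c) = 2*5 = 10)
(j(-3) + 47)*f = (10 + 47)*(-12) = 57*(-12) = -684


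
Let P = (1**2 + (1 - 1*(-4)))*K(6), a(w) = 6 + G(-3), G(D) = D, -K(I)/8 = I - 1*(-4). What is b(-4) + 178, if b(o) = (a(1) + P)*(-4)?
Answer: 2086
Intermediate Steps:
K(I) = -32 - 8*I (K(I) = -8*(I - 1*(-4)) = -8*(I + 4) = -8*(4 + I) = -32 - 8*I)
a(w) = 3 (a(w) = 6 - 3 = 3)
P = -480 (P = (1**2 + (1 - 1*(-4)))*(-32 - 8*6) = (1 + (1 + 4))*(-32 - 48) = (1 + 5)*(-80) = 6*(-80) = -480)
b(o) = 1908 (b(o) = (3 - 480)*(-4) = -477*(-4) = 1908)
b(-4) + 178 = 1908 + 178 = 2086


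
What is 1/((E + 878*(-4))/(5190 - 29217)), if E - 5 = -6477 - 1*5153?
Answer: 24027/15137 ≈ 1.5873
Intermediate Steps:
E = -11625 (E = 5 + (-6477 - 1*5153) = 5 + (-6477 - 5153) = 5 - 11630 = -11625)
1/((E + 878*(-4))/(5190 - 29217)) = 1/((-11625 + 878*(-4))/(5190 - 29217)) = 1/((-11625 - 3512)/(-24027)) = 1/(-15137*(-1/24027)) = 1/(15137/24027) = 24027/15137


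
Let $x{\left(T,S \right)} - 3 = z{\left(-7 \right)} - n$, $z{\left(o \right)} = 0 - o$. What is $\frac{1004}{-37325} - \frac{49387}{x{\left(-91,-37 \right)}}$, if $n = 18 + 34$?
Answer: $\frac{1843327607}{1567650} \approx 1175.9$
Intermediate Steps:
$z{\left(o \right)} = - o$
$n = 52$
$x{\left(T,S \right)} = -42$ ($x{\left(T,S \right)} = 3 - 45 = -42$)
$\frac{1004}{-37325} - \frac{49387}{x{\left(-91,-37 \right)}} = \frac{1004}{-37325} - \frac{49387}{-42} = 1004 \left(- \frac{1}{37325}\right) - - \frac{49387}{42} = - \frac{1004}{37325} + \frac{49387}{42} = \frac{1843327607}{1567650}$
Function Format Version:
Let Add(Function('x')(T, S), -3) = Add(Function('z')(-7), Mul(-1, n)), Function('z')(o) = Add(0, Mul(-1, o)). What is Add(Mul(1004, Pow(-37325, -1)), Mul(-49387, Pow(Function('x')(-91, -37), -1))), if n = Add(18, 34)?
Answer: Rational(1843327607, 1567650) ≈ 1175.9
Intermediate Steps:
Function('z')(o) = Mul(-1, o)
n = 52
Function('x')(T, S) = -42 (Function('x')(T, S) = Add(3, Add(Mul(-1, -7), Mul(-1, 52))) = Add(3, Add(7, -52)) = Add(3, -45) = -42)
Add(Mul(1004, Pow(-37325, -1)), Mul(-49387, Pow(Function('x')(-91, -37), -1))) = Add(Mul(1004, Pow(-37325, -1)), Mul(-49387, Pow(-42, -1))) = Add(Mul(1004, Rational(-1, 37325)), Mul(-49387, Rational(-1, 42))) = Add(Rational(-1004, 37325), Rational(49387, 42)) = Rational(1843327607, 1567650)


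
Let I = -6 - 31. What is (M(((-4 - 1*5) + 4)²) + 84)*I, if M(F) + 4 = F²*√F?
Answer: -118585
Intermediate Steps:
M(F) = -4 + F^(5/2) (M(F) = -4 + F²*√F = -4 + F^(5/2))
I = -37
(M(((-4 - 1*5) + 4)²) + 84)*I = ((-4 + (((-4 - 1*5) + 4)²)^(5/2)) + 84)*(-37) = ((-4 + (((-4 - 5) + 4)²)^(5/2)) + 84)*(-37) = ((-4 + ((-9 + 4)²)^(5/2)) + 84)*(-37) = ((-4 + ((-5)²)^(5/2)) + 84)*(-37) = ((-4 + 25^(5/2)) + 84)*(-37) = ((-4 + 3125) + 84)*(-37) = (3121 + 84)*(-37) = 3205*(-37) = -118585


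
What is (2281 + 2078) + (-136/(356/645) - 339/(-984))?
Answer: 120064945/29192 ≈ 4112.9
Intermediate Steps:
(2281 + 2078) + (-136/(356/645) - 339/(-984)) = 4359 + (-136/(356*(1/645)) - 339*(-1/984)) = 4359 + (-136/356/645 + 113/328) = 4359 + (-136*645/356 + 113/328) = 4359 + (-21930/89 + 113/328) = 4359 - 7182983/29192 = 120064945/29192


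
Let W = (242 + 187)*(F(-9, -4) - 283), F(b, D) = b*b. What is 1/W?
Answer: -1/86658 ≈ -1.1540e-5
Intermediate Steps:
F(b, D) = b²
W = -86658 (W = (242 + 187)*((-9)² - 283) = 429*(81 - 283) = 429*(-202) = -86658)
1/W = 1/(-86658) = -1/86658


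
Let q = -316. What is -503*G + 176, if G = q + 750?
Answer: -218126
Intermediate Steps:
G = 434 (G = -316 + 750 = 434)
-503*G + 176 = -503*434 + 176 = -218302 + 176 = -218126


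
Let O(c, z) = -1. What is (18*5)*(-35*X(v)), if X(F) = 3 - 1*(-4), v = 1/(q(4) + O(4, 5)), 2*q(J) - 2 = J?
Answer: -22050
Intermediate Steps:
q(J) = 1 + J/2
v = 1/2 (v = 1/((1 + (1/2)*4) - 1) = 1/((1 + 2) - 1) = 1/(3 - 1) = 1/2 ≈ 0.50000)
X(F) = 7 (X(F) = 3 + 4 = 7)
(18*5)*(-35*X(v)) = (18*5)*(-35*7) = 90*(-245) = -22050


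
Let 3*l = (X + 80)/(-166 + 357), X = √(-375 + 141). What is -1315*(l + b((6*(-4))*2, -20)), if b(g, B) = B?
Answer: 14964700/573 - 1315*I*√26/191 ≈ 26116.0 - 35.106*I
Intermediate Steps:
X = 3*I*√26 (X = √(-234) = 3*I*√26 ≈ 15.297*I)
l = 80/573 + I*√26/191 (l = ((3*I*√26 + 80)/(-166 + 357))/3 = ((80 + 3*I*√26)/191)/3 = ((80 + 3*I*√26)*(1/191))/3 = (80/191 + 3*I*√26/191)/3 = 80/573 + I*√26/191 ≈ 0.13962 + 0.026696*I)
-1315*(l + b((6*(-4))*2, -20)) = -1315*((80/573 + I*√26/191) - 20) = -1315*(-11380/573 + I*√26/191) = 14964700/573 - 1315*I*√26/191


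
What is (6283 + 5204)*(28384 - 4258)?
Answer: 277135362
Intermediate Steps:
(6283 + 5204)*(28384 - 4258) = 11487*24126 = 277135362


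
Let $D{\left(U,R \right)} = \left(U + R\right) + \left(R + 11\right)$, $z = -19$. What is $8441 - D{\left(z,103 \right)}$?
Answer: $8243$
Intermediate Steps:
$D{\left(U,R \right)} = 11 + U + 2 R$ ($D{\left(U,R \right)} = \left(R + U\right) + \left(11 + R\right) = 11 + U + 2 R$)
$8441 - D{\left(z,103 \right)} = 8441 - \left(11 - 19 + 2 \cdot 103\right) = 8441 - \left(11 - 19 + 206\right) = 8441 - 198 = 8243$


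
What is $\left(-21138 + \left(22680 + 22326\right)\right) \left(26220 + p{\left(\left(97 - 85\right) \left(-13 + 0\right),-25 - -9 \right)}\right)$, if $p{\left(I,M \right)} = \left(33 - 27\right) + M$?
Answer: $625580280$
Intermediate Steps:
$p{\left(I,M \right)} = 6 + M$
$\left(-21138 + \left(22680 + 22326\right)\right) \left(26220 + p{\left(\left(97 - 85\right) \left(-13 + 0\right),-25 - -9 \right)}\right) = \left(-21138 + \left(22680 + 22326\right)\right) \left(26220 + \left(6 - 16\right)\right) = \left(-21138 + 45006\right) \left(26220 + \left(6 + \left(-25 + 9\right)\right)\right) = 23868 \left(26220 + \left(6 - 16\right)\right) = 23868 \left(26220 - 10\right) = 23868 \cdot 26210 = 625580280$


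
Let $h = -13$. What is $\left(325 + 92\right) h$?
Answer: $-5421$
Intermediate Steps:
$\left(325 + 92\right) h = \left(325 + 92\right) \left(-13\right) = 417 \left(-13\right) = -5421$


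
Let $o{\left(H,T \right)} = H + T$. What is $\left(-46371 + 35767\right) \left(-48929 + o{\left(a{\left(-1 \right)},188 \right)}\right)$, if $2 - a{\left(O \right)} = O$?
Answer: $516817752$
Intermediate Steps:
$a{\left(O \right)} = 2 - O$
$\left(-46371 + 35767\right) \left(-48929 + o{\left(a{\left(-1 \right)},188 \right)}\right) = \left(-46371 + 35767\right) \left(-48929 + \left(\left(2 - -1\right) + 188\right)\right) = - 10604 \left(-48929 + \left(\left(2 + 1\right) + 188\right)\right) = - 10604 \left(-48929 + \left(3 + 188\right)\right) = - 10604 \left(-48929 + 191\right) = \left(-10604\right) \left(-48738\right) = 516817752$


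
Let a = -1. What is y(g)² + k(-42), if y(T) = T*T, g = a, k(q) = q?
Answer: -41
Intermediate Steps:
g = -1
y(T) = T²
y(g)² + k(-42) = ((-1)²)² - 42 = 1² - 42 = 1 - 42 = -41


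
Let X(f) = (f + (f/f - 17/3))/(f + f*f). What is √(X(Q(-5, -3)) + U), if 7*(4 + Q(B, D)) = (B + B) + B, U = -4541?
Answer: I*√2720609097/774 ≈ 67.39*I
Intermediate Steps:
Q(B, D) = -4 + 3*B/7 (Q(B, D) = -4 + ((B + B) + B)/7 = -4 + (2*B + B)/7 = -4 + (3*B)/7 = -4 + 3*B/7)
X(f) = (-14/3 + f)/(f + f²) (X(f) = (f + (1 - 17*⅓))/(f + f²) = (f + (1 - 17/3))/(f + f²) = (f - 14/3)/(f + f²) = (-14/3 + f)/(f + f²))
√(X(Q(-5, -3)) + U) = √((-14/3 + (-4 + (3/7)*(-5)))/((-4 + (3/7)*(-5))*(1 + (-4 + (3/7)*(-5)))) - 4541) = √((-14/3 + (-4 - 15/7))/((-4 - 15/7)*(1 + (-4 - 15/7))) - 4541) = √((-14/3 - 43/7)/((-43/7)*(1 - 43/7)) - 4541) = √(-7/43*(-227/21)/(-36/7) - 4541) = √(-7/43*(-7/36)*(-227/21) - 4541) = √(-1589/4644 - 4541) = √(-21089993/4644) = I*√2720609097/774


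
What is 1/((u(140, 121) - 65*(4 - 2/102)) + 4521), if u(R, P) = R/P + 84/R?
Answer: 30855/131566693 ≈ 0.00023452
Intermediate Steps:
u(R, P) = 84/R + R/P
1/((u(140, 121) - 65*(4 - 2/102)) + 4521) = 1/(((84/140 + 140/121) - 65*(4 - 2/102)) + 4521) = 1/(((84*(1/140) + 140*(1/121)) - 65*(4 - 2*1/102)) + 4521) = 1/(((3/5 + 140/121) - 65*(4 - 1/51)) + 4521) = 1/((1063/605 - 65*203/51) + 4521) = 1/((1063/605 - 1*13195/51) + 4521) = 1/((1063/605 - 13195/51) + 4521) = 1/(-7928762/30855 + 4521) = 1/(131566693/30855) = 30855/131566693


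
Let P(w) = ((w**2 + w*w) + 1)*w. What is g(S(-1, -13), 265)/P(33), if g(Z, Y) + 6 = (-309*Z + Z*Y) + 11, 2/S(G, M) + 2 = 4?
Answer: -13/23969 ≈ -0.00054237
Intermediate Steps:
S(G, M) = 1 (S(G, M) = 2/(-2 + 4) = 2/2 = 2*(1/2) = 1)
P(w) = w*(1 + 2*w**2) (P(w) = ((w**2 + w**2) + 1)*w = (2*w**2 + 1)*w = (1 + 2*w**2)*w = w*(1 + 2*w**2))
g(Z, Y) = 5 - 309*Z + Y*Z (g(Z, Y) = -6 + ((-309*Z + Z*Y) + 11) = -6 + ((-309*Z + Y*Z) + 11) = -6 + (11 - 309*Z + Y*Z) = 5 - 309*Z + Y*Z)
g(S(-1, -13), 265)/P(33) = (5 - 309*1 + 265*1)/(33 + 2*33**3) = (5 - 309 + 265)/(33 + 2*35937) = -39/(33 + 71874) = -39/71907 = -39*1/71907 = -13/23969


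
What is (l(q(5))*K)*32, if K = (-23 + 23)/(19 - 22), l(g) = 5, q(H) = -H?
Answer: 0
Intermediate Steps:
K = 0 (K = 0/(-3) = 0*(-⅓) = 0)
(l(q(5))*K)*32 = (5*0)*32 = 0*32 = 0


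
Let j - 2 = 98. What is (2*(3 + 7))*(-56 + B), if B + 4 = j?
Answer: 800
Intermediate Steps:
j = 100 (j = 2 + 98 = 100)
B = 96 (B = -4 + 100 = 96)
(2*(3 + 7))*(-56 + B) = (2*(3 + 7))*(-56 + 96) = (2*10)*40 = 20*40 = 800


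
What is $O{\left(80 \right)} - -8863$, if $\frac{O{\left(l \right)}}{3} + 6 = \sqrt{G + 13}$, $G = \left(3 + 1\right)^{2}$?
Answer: $8845 + 3 \sqrt{29} \approx 8861.2$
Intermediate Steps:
$G = 16$ ($G = 4^{2} = 16$)
$O{\left(l \right)} = -18 + 3 \sqrt{29}$ ($O{\left(l \right)} = -18 + 3 \sqrt{16 + 13} = -18 + 3 \sqrt{29}$)
$O{\left(80 \right)} - -8863 = \left(-18 + 3 \sqrt{29}\right) - -8863 = \left(-18 + 3 \sqrt{29}\right) + 8863 = 8845 + 3 \sqrt{29}$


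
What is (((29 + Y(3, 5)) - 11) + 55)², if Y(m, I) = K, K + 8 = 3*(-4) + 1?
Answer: 2916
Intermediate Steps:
K = -19 (K = -8 + (3*(-4) + 1) = -8 + (-12 + 1) = -8 - 11 = -19)
Y(m, I) = -19
(((29 + Y(3, 5)) - 11) + 55)² = (((29 - 19) - 11) + 55)² = ((10 - 11) + 55)² = (-1 + 55)² = 54² = 2916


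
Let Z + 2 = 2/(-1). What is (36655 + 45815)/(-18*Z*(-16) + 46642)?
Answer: 8247/4549 ≈ 1.8129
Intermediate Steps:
Z = -4 (Z = -2 + 2/(-1) = -2 + 2*(-1) = -2 - 2 = -4)
(36655 + 45815)/(-18*Z*(-16) + 46642) = (36655 + 45815)/(-18*(-4)*(-16) + 46642) = 82470/(72*(-16) + 46642) = 82470/(-1152 + 46642) = 82470/45490 = 82470*(1/45490) = 8247/4549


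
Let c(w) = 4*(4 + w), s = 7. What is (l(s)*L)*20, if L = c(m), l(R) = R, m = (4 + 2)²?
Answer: 22400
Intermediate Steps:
m = 36 (m = 6² = 36)
c(w) = 16 + 4*w
L = 160 (L = 16 + 4*36 = 16 + 144 = 160)
(l(s)*L)*20 = (7*160)*20 = 1120*20 = 22400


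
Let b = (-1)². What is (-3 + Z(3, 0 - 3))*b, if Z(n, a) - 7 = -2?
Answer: 2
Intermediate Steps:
Z(n, a) = 5 (Z(n, a) = 7 - 2 = 5)
b = 1
(-3 + Z(3, 0 - 3))*b = (-3 + 5)*1 = 2*1 = 2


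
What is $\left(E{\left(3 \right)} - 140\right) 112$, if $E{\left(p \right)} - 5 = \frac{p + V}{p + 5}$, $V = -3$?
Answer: $-15120$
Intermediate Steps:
$E{\left(p \right)} = 5 + \frac{-3 + p}{5 + p}$ ($E{\left(p \right)} = 5 + \frac{p - 3}{p + 5} = 5 + \frac{-3 + p}{5 + p}$)
$\left(E{\left(3 \right)} - 140\right) 112 = \left(\frac{2 \left(11 + 3 \cdot 3\right)}{5 + 3} - 140\right) 112 = \left(\frac{2 \left(11 + 9\right)}{8} - 140\right) 112 = \left(2 \cdot \frac{1}{8} \cdot 20 - 140\right) 112 = \left(5 - 140\right) 112 = \left(-135\right) 112 = -15120$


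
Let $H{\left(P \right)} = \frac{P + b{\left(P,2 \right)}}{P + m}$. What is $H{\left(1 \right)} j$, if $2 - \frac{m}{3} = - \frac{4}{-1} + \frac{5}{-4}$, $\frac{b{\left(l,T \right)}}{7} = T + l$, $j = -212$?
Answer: $\frac{18656}{5} \approx 3731.2$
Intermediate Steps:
$b{\left(l,T \right)} = 7 T + 7 l$ ($b{\left(l,T \right)} = 7 \left(T + l\right) = 7 T + 7 l$)
$m = - \frac{9}{4}$ ($m = 6 - 3 \left(- \frac{4}{-1} + \frac{5}{-4}\right) = 6 - 3 \left(\left(-4\right) \left(-1\right) + 5 \left(- \frac{1}{4}\right)\right) = 6 - 3 \left(4 - \frac{5}{4}\right) = 6 - \frac{33}{4} = - \frac{9}{4} \approx -2.25$)
$H{\left(P \right)} = \frac{14 + 8 P}{- \frac{9}{4} + P}$ ($H{\left(P \right)} = \frac{P + \left(7 \cdot 2 + 7 P\right)}{P - \frac{9}{4}} = \frac{P + \left(14 + 7 P\right)}{- \frac{9}{4} + P} = \frac{14 + 8 P}{- \frac{9}{4} + P}$)
$H{\left(1 \right)} j = \frac{8 \left(7 + 4 \cdot 1\right)}{-9 + 4 \cdot 1} \left(-212\right) = \frac{8 \left(7 + 4\right)}{-9 + 4} \left(-212\right) = 8 \frac{1}{-5} \cdot 11 \left(-212\right) = 8 \left(- \frac{1}{5}\right) 11 \left(-212\right) = \left(- \frac{88}{5}\right) \left(-212\right) = \frac{18656}{5}$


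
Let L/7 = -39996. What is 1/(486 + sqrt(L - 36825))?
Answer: 162/184331 - I*sqrt(316797)/552993 ≈ 0.00087885 - 0.0010178*I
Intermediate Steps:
L = -279972 (L = 7*(-39996) = -279972)
1/(486 + sqrt(L - 36825)) = 1/(486 + sqrt(-279972 - 36825)) = 1/(486 + sqrt(-316797)) = 1/(486 + I*sqrt(316797))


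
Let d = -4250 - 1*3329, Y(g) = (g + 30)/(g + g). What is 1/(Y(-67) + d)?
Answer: -134/1015549 ≈ -0.00013195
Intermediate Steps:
Y(g) = (30 + g)/(2*g) (Y(g) = (30 + g)/((2*g)) = (30 + g)*(1/(2*g)) = (30 + g)/(2*g))
d = -7579 (d = -4250 - 3329 = -7579)
1/(Y(-67) + d) = 1/((½)*(30 - 67)/(-67) - 7579) = 1/((½)*(-1/67)*(-37) - 7579) = 1/(37/134 - 7579) = 1/(-1015549/134) = -134/1015549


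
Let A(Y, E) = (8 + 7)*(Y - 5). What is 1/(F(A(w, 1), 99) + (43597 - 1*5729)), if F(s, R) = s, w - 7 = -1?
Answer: 1/37883 ≈ 2.6397e-5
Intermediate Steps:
w = 6 (w = 7 - 1 = 6)
A(Y, E) = -75 + 15*Y (A(Y, E) = 15*(-5 + Y) = -75 + 15*Y)
1/(F(A(w, 1), 99) + (43597 - 1*5729)) = 1/((-75 + 15*6) + (43597 - 1*5729)) = 1/((-75 + 90) + (43597 - 5729)) = 1/(15 + 37868) = 1/37883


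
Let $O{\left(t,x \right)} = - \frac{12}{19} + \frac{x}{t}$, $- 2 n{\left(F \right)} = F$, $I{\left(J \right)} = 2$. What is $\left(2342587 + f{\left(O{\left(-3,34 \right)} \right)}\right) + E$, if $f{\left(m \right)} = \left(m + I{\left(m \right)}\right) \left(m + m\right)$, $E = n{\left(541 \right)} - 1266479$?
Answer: $\frac{6992341579}{6498} \approx 1.0761 \cdot 10^{6}$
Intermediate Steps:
$n{\left(F \right)} = - \frac{F}{2}$
$O{\left(t,x \right)} = - \frac{12}{19} + \frac{x}{t}$ ($O{\left(t,x \right)} = \left(-12\right) \frac{1}{19} + \frac{x}{t} = - \frac{12}{19} + \frac{x}{t}$)
$E = - \frac{2533499}{2}$ ($E = \left(- \frac{1}{2}\right) 541 - 1266479 = - \frac{541}{2} - 1266479 = - \frac{2533499}{2} \approx -1.2668 \cdot 10^{6}$)
$f{\left(m \right)} = 2 m \left(2 + m\right)$ ($f{\left(m \right)} = \left(m + 2\right) \left(m + m\right) = \left(2 + m\right) 2 m = 2 m \left(2 + m\right)$)
$\left(2342587 + f{\left(O{\left(-3,34 \right)} \right)}\right) + E = \left(2342587 + 2 \left(- \frac{12}{19} + \frac{34}{-3}\right) \left(2 + \left(- \frac{12}{19} + \frac{34}{-3}\right)\right)\right) - \frac{2533499}{2} = \left(2342587 + 2 \left(- \frac{12}{19} + 34 \left(- \frac{1}{3}\right)\right) \left(2 + \left(- \frac{12}{19} + 34 \left(- \frac{1}{3}\right)\right)\right)\right) - \frac{2533499}{2} = \left(2342587 + 2 \left(- \frac{12}{19} - \frac{34}{3}\right) \left(2 - \frac{682}{57}\right)\right) - \frac{2533499}{2} = \left(2342587 + 2 \left(- \frac{682}{57}\right) \left(2 - \frac{682}{57}\right)\right) - \frac{2533499}{2} = \left(2342587 + 2 \left(- \frac{682}{57}\right) \left(- \frac{568}{57}\right)\right) - \frac{2533499}{2} = \left(2342587 + \frac{774752}{3249}\right) - \frac{2533499}{2} = \frac{7611839915}{3249} - \frac{2533499}{2} = \frac{6992341579}{6498}$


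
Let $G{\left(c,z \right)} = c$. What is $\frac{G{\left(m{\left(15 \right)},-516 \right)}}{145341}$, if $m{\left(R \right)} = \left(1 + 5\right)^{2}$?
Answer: $\frac{4}{16149} \approx 0.00024769$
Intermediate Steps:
$m{\left(R \right)} = 36$ ($m{\left(R \right)} = 6^{2} = 36$)
$\frac{G{\left(m{\left(15 \right)},-516 \right)}}{145341} = \frac{36}{145341} = 36 \cdot \frac{1}{145341} = \frac{4}{16149}$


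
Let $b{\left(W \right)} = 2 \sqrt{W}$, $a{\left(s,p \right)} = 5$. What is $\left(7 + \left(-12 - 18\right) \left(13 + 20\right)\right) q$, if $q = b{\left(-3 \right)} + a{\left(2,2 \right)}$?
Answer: $-4915 - 1966 i \sqrt{3} \approx -4915.0 - 3405.2 i$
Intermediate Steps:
$q = 5 + 2 i \sqrt{3}$ ($q = 2 \sqrt{-3} + 5 = 2 i \sqrt{3} + 5 = 5 + 2 i \sqrt{3} \approx 5.0 + 3.4641 i$)
$\left(7 + \left(-12 - 18\right) \left(13 + 20\right)\right) q = \left(7 + \left(-12 - 18\right) \left(13 + 20\right)\right) \left(5 + 2 i \sqrt{3}\right) = \left(7 - 990\right) \left(5 + 2 i \sqrt{3}\right) = - 983 \left(5 + 2 i \sqrt{3}\right) = -4915 - 1966 i \sqrt{3}$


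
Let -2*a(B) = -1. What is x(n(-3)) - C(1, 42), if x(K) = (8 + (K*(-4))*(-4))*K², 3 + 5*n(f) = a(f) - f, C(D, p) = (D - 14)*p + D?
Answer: 68137/125 ≈ 545.10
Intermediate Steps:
C(D, p) = D + p*(-14 + D) (C(D, p) = (-14 + D)*p + D = p*(-14 + D) + D = D + p*(-14 + D))
a(B) = ½ (a(B) = -½*(-1) = ½)
n(f) = -½ - f/5 (n(f) = -⅗ + (½ - f)/5 = -⅗ + (⅒ - f/5) = -½ - f/5)
x(K) = K²*(8 + 16*K) (x(K) = (8 - 4*K*(-4))*K² = (8 + 16*K)*K² = K²*(8 + 16*K))
x(n(-3)) - C(1, 42) = (-½ - ⅕*(-3))²*(8 + 16*(-½ - ⅕*(-3))) - (1 - 14*42 + 1*42) = (-½ + ⅗)²*(8 + 16*(-½ + ⅗)) - (1 - 588 + 42) = (⅒)²*(8 + 16*(⅒)) - 1*(-545) = (8 + 8/5)/100 + 545 = (1/100)*(48/5) + 545 = 12/125 + 545 = 68137/125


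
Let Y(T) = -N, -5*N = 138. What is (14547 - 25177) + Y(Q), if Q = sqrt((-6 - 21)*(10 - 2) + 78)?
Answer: -53012/5 ≈ -10602.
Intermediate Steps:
N = -138/5 (N = -1/5*138 = -138/5 ≈ -27.600)
Q = I*sqrt(138) (Q = sqrt(-27*8 + 78) = sqrt(-216 + 78) = sqrt(-138) = I*sqrt(138) ≈ 11.747*I)
Y(T) = 138/5 (Y(T) = -1*(-138/5) = 138/5)
(14547 - 25177) + Y(Q) = (14547 - 25177) + 138/5 = -10630 + 138/5 = -53012/5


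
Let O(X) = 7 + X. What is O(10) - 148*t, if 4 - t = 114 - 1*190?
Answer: -11823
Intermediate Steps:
t = 80 (t = 4 - (114 - 1*190) = 4 - (114 - 190) = 4 - 1*(-76) = 4 + 76 = 80)
O(10) - 148*t = (7 + 10) - 148*80 = 17 - 11840 = -11823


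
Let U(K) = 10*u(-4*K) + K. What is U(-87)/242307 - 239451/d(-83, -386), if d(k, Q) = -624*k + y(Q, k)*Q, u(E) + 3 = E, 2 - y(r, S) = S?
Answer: -1016786263/80692482 ≈ -12.601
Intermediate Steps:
y(r, S) = 2 - S
u(E) = -3 + E
U(K) = -30 - 39*K (U(K) = 10*(-3 - 4*K) + K = (-30 - 40*K) + K = -30 - 39*K)
d(k, Q) = -624*k + Q*(2 - k) (d(k, Q) = -624*k + (2 - k)*Q = -624*k + Q*(2 - k))
U(-87)/242307 - 239451/d(-83, -386) = (-30 - 39*(-87))/242307 - 239451/(-624*(-83) - 1*(-386)*(-2 - 83)) = (-30 + 3393)*(1/242307) - 239451/(51792 - 1*(-386)*(-85)) = 3363*(1/242307) - 239451/(51792 - 32810) = 59/4251 - 239451/18982 = -1016786263/80692482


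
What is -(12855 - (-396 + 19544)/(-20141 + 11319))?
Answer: -56712979/4411 ≈ -12857.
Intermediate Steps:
-(12855 - (-396 + 19544)/(-20141 + 11319)) = -(12855 - 19148/(-8822)) = -(12855 - 19148*(-1)/8822) = -(12855 - 1*(-9574/4411)) = -(12855 + 9574/4411) = -1*56712979/4411 = -56712979/4411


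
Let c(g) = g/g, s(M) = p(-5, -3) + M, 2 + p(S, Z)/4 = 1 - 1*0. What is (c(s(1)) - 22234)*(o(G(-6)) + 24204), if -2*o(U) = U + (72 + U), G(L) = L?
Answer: -537460542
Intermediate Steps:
p(S, Z) = -4 (p(S, Z) = -8 + 4*(1 - 1*0) = -8 + 4*(1 + 0) = -8 + 4*1 = -8 + 4 = -4)
o(U) = -36 - U (o(U) = -(U + (72 + U))/2 = -(72 + 2*U)/2 = -36 - U)
s(M) = -4 + M
c(g) = 1
(c(s(1)) - 22234)*(o(G(-6)) + 24204) = (1 - 22234)*((-36 - 1*(-6)) + 24204) = -22233*((-36 + 6) + 24204) = -22233*(-30 + 24204) = -22233*24174 = -537460542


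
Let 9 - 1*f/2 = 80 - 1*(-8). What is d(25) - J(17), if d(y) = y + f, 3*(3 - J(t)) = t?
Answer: -391/3 ≈ -130.33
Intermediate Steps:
J(t) = 3 - t/3
f = -158 (f = 18 - 2*(80 - 1*(-8)) = 18 - 2*(80 + 8) = 18 - 2*88 = 18 - 176 = -158)
d(y) = -158 + y (d(y) = y - 158 = -158 + y)
d(25) - J(17) = (-158 + 25) - (3 - ⅓*17) = -133 - (3 - 17/3) = -133 - 1*(-8/3) = -133 + 8/3 = -391/3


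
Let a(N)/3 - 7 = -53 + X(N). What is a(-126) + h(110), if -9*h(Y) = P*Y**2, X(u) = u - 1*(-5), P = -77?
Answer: 927191/9 ≈ 1.0302e+5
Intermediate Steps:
X(u) = 5 + u (X(u) = u + 5 = 5 + u)
h(Y) = 77*Y**2/9 (h(Y) = -(-77)*Y**2/9 = 77*Y**2/9)
a(N) = -123 + 3*N (a(N) = 21 + 3*(-53 + (5 + N)) = 21 + 3*(-48 + N) = 21 + (-144 + 3*N) = -123 + 3*N)
a(-126) + h(110) = (-123 + 3*(-126)) + (77/9)*110**2 = (-123 - 378) + (77/9)*12100 = -501 + 931700/9 = 927191/9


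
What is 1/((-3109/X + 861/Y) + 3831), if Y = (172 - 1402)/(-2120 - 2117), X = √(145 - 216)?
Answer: 48257990/328971320331 - 310900*I*√71/328971320331 ≈ 0.00014669 - 7.9633e-6*I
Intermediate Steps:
X = I*√71 (X = √(-71) = I*√71 ≈ 8.4261*I)
Y = 1230/4237 (Y = -1230/(-4237) = -1230*(-1/4237) = 1230/4237 ≈ 0.29030)
1/((-3109/X + 861/Y) + 3831) = 1/((-3109*(-I*√71/71) + 861/(1230/4237)) + 3831) = 1/((-(-3109)*I*√71/71 + 861*(4237/1230)) + 3831) = 1/((3109*I*√71/71 + 29659/10) + 3831) = 1/((29659/10 + 3109*I*√71/71) + 3831) = 1/(67969/10 + 3109*I*√71/71)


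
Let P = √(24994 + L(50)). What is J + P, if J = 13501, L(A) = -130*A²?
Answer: 13501 + 3*I*√33334 ≈ 13501.0 + 547.73*I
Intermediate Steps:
P = 3*I*√33334 (P = √(24994 - 130*50²) = √(24994 - 130*2500) = √(24994 - 325000) = √(-300006) = 3*I*√33334 ≈ 547.73*I)
J + P = 13501 + 3*I*√33334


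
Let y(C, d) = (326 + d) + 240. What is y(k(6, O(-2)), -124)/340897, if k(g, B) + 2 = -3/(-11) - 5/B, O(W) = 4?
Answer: 442/340897 ≈ 0.0012966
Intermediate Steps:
k(g, B) = -19/11 - 5/B (k(g, B) = -2 + (-3/(-11) - 5/B) = -2 + (-3*(-1/11) - 5/B) = -2 + (3/11 - 5/B) = -19/11 - 5/B)
y(C, d) = 566 + d
y(k(6, O(-2)), -124)/340897 = (566 - 124)/340897 = 442*(1/340897) = 442/340897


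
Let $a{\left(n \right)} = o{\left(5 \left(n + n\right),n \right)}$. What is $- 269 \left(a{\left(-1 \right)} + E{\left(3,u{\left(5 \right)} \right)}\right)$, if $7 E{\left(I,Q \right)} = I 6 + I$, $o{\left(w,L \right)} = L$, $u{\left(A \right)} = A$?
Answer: $-538$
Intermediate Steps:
$a{\left(n \right)} = n$
$E{\left(I,Q \right)} = I$ ($E{\left(I,Q \right)} = \frac{I 6 + I}{7} = \frac{6 I + I}{7} = \frac{7 I}{7} = I$)
$- 269 \left(a{\left(-1 \right)} + E{\left(3,u{\left(5 \right)} \right)}\right) = - 269 \left(-1 + 3\right) = \left(-269\right) 2 = -538$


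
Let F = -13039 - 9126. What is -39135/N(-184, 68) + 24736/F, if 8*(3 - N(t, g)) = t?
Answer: -66774647/44330 ≈ -1506.3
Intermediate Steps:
N(t, g) = 3 - t/8
F = -22165
-39135/N(-184, 68) + 24736/F = -39135/(3 - 1/8*(-184)) + 24736/(-22165) = -39135/(3 + 23) + 24736*(-1/22165) = -39135/26 - 24736/22165 = -66774647/44330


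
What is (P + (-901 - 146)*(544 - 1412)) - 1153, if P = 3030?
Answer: 910673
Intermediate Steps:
(P + (-901 - 146)*(544 - 1412)) - 1153 = (3030 + (-901 - 146)*(544 - 1412)) - 1153 = (3030 - 1047*(-868)) - 1153 = (3030 + 908796) - 1153 = 911826 - 1153 = 910673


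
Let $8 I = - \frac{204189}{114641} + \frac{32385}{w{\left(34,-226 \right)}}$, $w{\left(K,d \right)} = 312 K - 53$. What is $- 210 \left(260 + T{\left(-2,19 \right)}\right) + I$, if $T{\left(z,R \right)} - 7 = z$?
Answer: $- \frac{53870636069211}{968028604} \approx -55650.0$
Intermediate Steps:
$T{\left(z,R \right)} = 7 + z$
$w{\left(K,d \right)} = -53 + 312 K$
$I = \frac{155743389}{968028604}$ ($I = \frac{- \frac{204189}{114641} + \frac{32385}{-53 + 312 \cdot 34}}{8} = \frac{\left(-204189\right) \frac{1}{114641} + \frac{32385}{-53 + 10608}}{8} = \frac{- \frac{204189}{114641} + \frac{32385}{10555}}{8} = \frac{- \frac{204189}{114641} + 32385 \cdot \frac{1}{10555}}{8} = \frac{- \frac{204189}{114641} + \frac{6477}{2111}}{8} = \frac{1}{8} \cdot \frac{311486778}{242007151} = \frac{155743389}{968028604} \approx 0.16089$)
$- 210 \left(260 + T{\left(-2,19 \right)}\right) + I = - 210 \left(260 + \left(7 - 2\right)\right) + \frac{155743389}{968028604} = - 210 \left(260 + 5\right) + \frac{155743389}{968028604} = \left(-210\right) 265 + \frac{155743389}{968028604} = -55650 + \frac{155743389}{968028604} = - \frac{53870636069211}{968028604}$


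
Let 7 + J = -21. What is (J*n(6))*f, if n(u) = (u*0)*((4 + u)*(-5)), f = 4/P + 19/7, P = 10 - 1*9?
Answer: 0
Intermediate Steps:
J = -28 (J = -7 - 21 = -28)
P = 1 (P = 10 - 9 = 1)
f = 47/7 (f = 4/1 + 19/7 = 4*1 + 19*(⅐) = 4 + 19/7 = 47/7 ≈ 6.7143)
n(u) = 0 (n(u) = 0*(-20 - 5*u) = 0)
(J*n(6))*f = -28*0*(47/7) = 0*(47/7) = 0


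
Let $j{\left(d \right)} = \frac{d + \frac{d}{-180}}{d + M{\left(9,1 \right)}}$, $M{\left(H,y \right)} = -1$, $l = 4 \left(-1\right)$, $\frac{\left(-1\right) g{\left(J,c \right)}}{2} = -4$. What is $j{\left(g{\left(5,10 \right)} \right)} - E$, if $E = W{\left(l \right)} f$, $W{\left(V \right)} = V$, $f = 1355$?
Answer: $\frac{1707658}{315} \approx 5421.1$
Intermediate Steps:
$g{\left(J,c \right)} = 8$ ($g{\left(J,c \right)} = \left(-2\right) \left(-4\right) = 8$)
$l = -4$
$E = -5420$ ($E = \left(-4\right) 1355 = -5420$)
$j{\left(d \right)} = \frac{179 d}{180 \left(-1 + d\right)}$ ($j{\left(d \right)} = \frac{d + \frac{d}{-180}}{d - 1} = \frac{d + d \left(- \frac{1}{180}\right)}{-1 + d} = \frac{d - \frac{d}{180}}{-1 + d} = \frac{\frac{179}{180} d}{-1 + d} = \frac{179 d}{180 \left(-1 + d\right)}$)
$j{\left(g{\left(5,10 \right)} \right)} - E = \frac{179}{180} \cdot 8 \frac{1}{-1 + 8} - -5420 = \frac{179}{180} \cdot 8 \cdot \frac{1}{7} + 5420 = \frac{358}{315} + 5420 = \frac{1707658}{315}$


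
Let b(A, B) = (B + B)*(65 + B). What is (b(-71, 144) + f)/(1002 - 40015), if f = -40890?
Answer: -19302/39013 ≈ -0.49476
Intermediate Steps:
b(A, B) = 2*B*(65 + B) (b(A, B) = (2*B)*(65 + B) = 2*B*(65 + B))
(b(-71, 144) + f)/(1002 - 40015) = (2*144*(65 + 144) - 40890)/(1002 - 40015) = (2*144*209 - 40890)/(-39013) = (60192 - 40890)*(-1/39013) = 19302*(-1/39013) = -19302/39013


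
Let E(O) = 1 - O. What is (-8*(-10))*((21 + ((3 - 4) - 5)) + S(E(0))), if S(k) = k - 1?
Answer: 1200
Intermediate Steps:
S(k) = -1 + k
(-8*(-10))*((21 + ((3 - 4) - 5)) + S(E(0))) = (-8*(-10))*((21 + ((3 - 4) - 5)) + (-1 + (1 - 1*0))) = 80*((21 + (-1 - 5)) + (-1 + (1 + 0))) = 80*((21 - 6) + (-1 + 1)) = 80*(15 + 0) = 80*15 = 1200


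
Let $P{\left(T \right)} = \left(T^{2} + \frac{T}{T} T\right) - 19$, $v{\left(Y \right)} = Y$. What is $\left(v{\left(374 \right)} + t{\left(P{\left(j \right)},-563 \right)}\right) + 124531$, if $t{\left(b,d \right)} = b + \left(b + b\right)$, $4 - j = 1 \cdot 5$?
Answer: $124848$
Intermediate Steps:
$j = -1$ ($j = 4 - 1 \cdot 5 = 4 - 5 = -1$)
$P{\left(T \right)} = -19 + T + T^{2}$ ($P{\left(T \right)} = \left(T^{2} + 1 T\right) - 19 = \left(T^{2} + T\right) - 19 = \left(T + T^{2}\right) - 19 = -19 + T + T^{2}$)
$t{\left(b,d \right)} = 3 b$ ($t{\left(b,d \right)} = b + 2 b = 3 b$)
$\left(v{\left(374 \right)} + t{\left(P{\left(j \right)},-563 \right)}\right) + 124531 = \left(374 + 3 \left(-19 - 1 + \left(-1\right)^{2}\right)\right) + 124531 = \left(374 + 3 \left(-19 - 1 + 1\right)\right) + 124531 = \left(374 + 3 \left(-19\right)\right) + 124531 = \left(374 - 57\right) + 124531 = 317 + 124531 = 124848$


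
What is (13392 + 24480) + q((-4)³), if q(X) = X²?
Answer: 41968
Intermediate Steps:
(13392 + 24480) + q((-4)³) = (13392 + 24480) + ((-4)³)² = 37872 + (-64)² = 37872 + 4096 = 41968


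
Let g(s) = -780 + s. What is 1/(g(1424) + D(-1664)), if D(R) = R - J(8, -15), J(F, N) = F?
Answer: -1/1028 ≈ -0.00097276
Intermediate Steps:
D(R) = -8 + R (D(R) = R - 1*8 = R - 8 = -8 + R)
1/(g(1424) + D(-1664)) = 1/((-780 + 1424) + (-8 - 1664)) = 1/(644 - 1672) = 1/(-1028) = -1/1028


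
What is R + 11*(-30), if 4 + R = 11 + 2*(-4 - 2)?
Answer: -335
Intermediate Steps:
R = -5 (R = -4 + (11 + 2*(-4 - 2)) = -4 + (11 + 2*(-6)) = -4 + (11 - 12) = -4 - 1 = -5)
R + 11*(-30) = -5 + 11*(-30) = -5 - 330 = -335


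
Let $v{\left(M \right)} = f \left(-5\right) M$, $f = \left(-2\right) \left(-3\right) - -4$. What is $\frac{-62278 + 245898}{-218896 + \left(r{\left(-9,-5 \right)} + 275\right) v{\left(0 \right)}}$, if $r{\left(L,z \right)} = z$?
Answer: $- \frac{45905}{54724} \approx -0.83885$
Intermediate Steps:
$f = 10$ ($f = 6 + 4 = 10$)
$v{\left(M \right)} = - 50 M$ ($v{\left(M \right)} = 10 \left(-5\right) M = - 50 M$)
$\frac{-62278 + 245898}{-218896 + \left(r{\left(-9,-5 \right)} + 275\right) v{\left(0 \right)}} = \frac{-62278 + 245898}{-218896 + \left(-5 + 275\right) \left(\left(-50\right) 0\right)} = \frac{183620}{-218896 + 270 \cdot 0} = \frac{183620}{-218896 + 0} = \frac{183620}{-218896} = 183620 \left(- \frac{1}{218896}\right) = - \frac{45905}{54724}$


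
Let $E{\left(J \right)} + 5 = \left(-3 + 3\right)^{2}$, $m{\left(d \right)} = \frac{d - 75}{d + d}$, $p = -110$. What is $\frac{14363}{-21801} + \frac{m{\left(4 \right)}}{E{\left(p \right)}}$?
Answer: $\frac{973351}{872040} \approx 1.1162$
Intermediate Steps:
$m{\left(d \right)} = \frac{-75 + d}{2 d}$
$E{\left(J \right)} = -5$ ($E{\left(J \right)} = -5 + \left(-3 + 3\right)^{2} = -5 + 0^{2} = -5 + 0 = -5$)
$\frac{14363}{-21801} + \frac{m{\left(4 \right)}}{E{\left(p \right)}} = \frac{14363}{-21801} + \frac{\frac{1}{2} \cdot \frac{1}{4} \left(-75 + 4\right)}{-5} = 14363 \left(- \frac{1}{21801}\right) + \frac{1}{2} \cdot \frac{1}{4} \left(-71\right) \left(- \frac{1}{5}\right) = - \frac{14363}{21801} - - \frac{71}{40} = - \frac{14363}{21801} + \frac{71}{40} = \frac{973351}{872040}$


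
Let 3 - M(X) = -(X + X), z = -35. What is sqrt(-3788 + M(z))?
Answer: I*sqrt(3855) ≈ 62.089*I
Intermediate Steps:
M(X) = 3 + 2*X (M(X) = 3 - (-1)*(X + X) = 3 - (-1)*2*X = 3 - (-2)*X = 3 + 2*X)
sqrt(-3788 + M(z)) = sqrt(-3788 + (3 + 2*(-35))) = sqrt(-3788 + (3 - 70)) = sqrt(-3788 - 67) = sqrt(-3855) = I*sqrt(3855)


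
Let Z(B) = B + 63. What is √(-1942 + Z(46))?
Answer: I*√1833 ≈ 42.814*I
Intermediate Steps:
Z(B) = 63 + B
√(-1942 + Z(46)) = √(-1942 + (63 + 46)) = √(-1942 + 109) = √(-1833) = I*√1833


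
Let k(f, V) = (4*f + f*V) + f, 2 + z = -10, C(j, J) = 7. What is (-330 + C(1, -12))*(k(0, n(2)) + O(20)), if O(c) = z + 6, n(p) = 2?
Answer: 1938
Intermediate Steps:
z = -12 (z = -2 - 10 = -12)
k(f, V) = 5*f + V*f (k(f, V) = (4*f + V*f) + f = 5*f + V*f)
O(c) = -6 (O(c) = -12 + 6 = -6)
(-330 + C(1, -12))*(k(0, n(2)) + O(20)) = (-330 + 7)*(0*(5 + 2) - 6) = -323*(0*7 - 6) = -323*(0 - 6) = -323*(-6) = 1938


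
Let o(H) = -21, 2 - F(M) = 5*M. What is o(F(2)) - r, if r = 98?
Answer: -119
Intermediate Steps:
F(M) = 2 - 5*M
o(F(2)) - r = -21 - 1*98 = -21 - 98 = -119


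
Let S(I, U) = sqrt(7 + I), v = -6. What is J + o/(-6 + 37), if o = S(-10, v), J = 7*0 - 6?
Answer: -6 + I*sqrt(3)/31 ≈ -6.0 + 0.055873*I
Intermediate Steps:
J = -6 (J = 0 - 6 = -6)
o = I*sqrt(3) (o = sqrt(7 - 10) = sqrt(-3) = I*sqrt(3) ≈ 1.732*I)
J + o/(-6 + 37) = -6 + (I*sqrt(3))/(-6 + 37) = -6 + (I*sqrt(3))/31 = -6 + (I*sqrt(3))*(1/31) = -6 + I*sqrt(3)/31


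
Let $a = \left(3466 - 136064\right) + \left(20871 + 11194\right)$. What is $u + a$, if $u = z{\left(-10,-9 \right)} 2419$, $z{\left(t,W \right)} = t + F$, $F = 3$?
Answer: $-117466$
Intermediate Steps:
$z{\left(t,W \right)} = 3 + t$ ($z{\left(t,W \right)} = t + 3 = 3 + t$)
$a = -100533$ ($a = -132598 + 32065 = -100533$)
$u = -16933$ ($u = \left(3 - 10\right) 2419 = \left(-7\right) 2419 = -16933$)
$u + a = -16933 - 100533 = -117466$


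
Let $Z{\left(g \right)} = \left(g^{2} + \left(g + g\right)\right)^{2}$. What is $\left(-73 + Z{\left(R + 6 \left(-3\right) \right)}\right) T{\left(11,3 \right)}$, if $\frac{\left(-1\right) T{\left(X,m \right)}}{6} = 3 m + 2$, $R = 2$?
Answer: $-3306798$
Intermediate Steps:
$T{\left(X,m \right)} = -12 - 18 m$ ($T{\left(X,m \right)} = - 6 \left(3 m + 2\right) = - 6 \left(2 + 3 m\right) = -12 - 18 m$)
$Z{\left(g \right)} = \left(g^{2} + 2 g\right)^{2}$
$\left(-73 + Z{\left(R + 6 \left(-3\right) \right)}\right) T{\left(11,3 \right)} = \left(-73 + \left(2 + 6 \left(-3\right)\right)^{2} \left(2 + \left(2 + 6 \left(-3\right)\right)\right)^{2}\right) \left(-12 - 54\right) = \left(-73 + \left(2 - 18\right)^{2} \left(2 + \left(2 - 18\right)\right)^{2}\right) \left(-12 - 54\right) = \left(-73 + \left(-16\right)^{2} \left(2 - 16\right)^{2}\right) \left(-66\right) = \left(-73 + 256 \left(-14\right)^{2}\right) \left(-66\right) = \left(-73 + 256 \cdot 196\right) \left(-66\right) = \left(-73 + 50176\right) \left(-66\right) = 50103 \left(-66\right) = -3306798$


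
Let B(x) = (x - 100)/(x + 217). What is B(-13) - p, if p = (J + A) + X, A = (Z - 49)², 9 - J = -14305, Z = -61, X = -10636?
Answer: -3218825/204 ≈ -15779.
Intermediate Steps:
J = 14314 (J = 9 - 1*(-14305) = 9 + 14305 = 14314)
B(x) = (-100 + x)/(217 + x)
A = 12100 (A = (-61 - 49)² = (-110)² = 12100)
p = 15778 (p = (14314 + 12100) - 10636 = 26414 - 10636 = 15778)
B(-13) - p = (-100 - 13)/(217 - 13) - 1*15778 = -113/204 - 15778 = -3218825/204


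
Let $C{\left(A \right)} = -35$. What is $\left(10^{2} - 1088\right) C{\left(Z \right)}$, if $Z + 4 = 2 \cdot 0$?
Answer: $34580$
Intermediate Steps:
$Z = -4$ ($Z = -4 + 2 \cdot 0 = -4 + 0 = -4$)
$\left(10^{2} - 1088\right) C{\left(Z \right)} = \left(10^{2} - 1088\right) \left(-35\right) = \left(100 - 1088\right) \left(-35\right) = \left(-988\right) \left(-35\right) = 34580$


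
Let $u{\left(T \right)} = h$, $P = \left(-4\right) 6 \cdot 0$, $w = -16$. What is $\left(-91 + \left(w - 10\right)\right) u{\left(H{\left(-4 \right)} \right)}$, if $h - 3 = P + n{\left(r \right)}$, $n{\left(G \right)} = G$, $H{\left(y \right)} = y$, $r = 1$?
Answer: $-468$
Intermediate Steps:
$P = 0$ ($P = \left(-24\right) 0 = 0$)
$h = 4$ ($h = 3 + \left(0 + 1\right) = 3 + 1 = 4$)
$u{\left(T \right)} = 4$
$\left(-91 + \left(w - 10\right)\right) u{\left(H{\left(-4 \right)} \right)} = \left(-91 - 26\right) 4 = \left(-117\right) 4 = -468$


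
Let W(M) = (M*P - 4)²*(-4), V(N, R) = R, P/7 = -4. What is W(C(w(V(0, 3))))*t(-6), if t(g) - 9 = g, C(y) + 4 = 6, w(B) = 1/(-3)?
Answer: -43200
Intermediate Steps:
P = -28 (P = 7*(-4) = -28)
w(B) = -⅓
C(y) = 2 (C(y) = -4 + 6 = 2)
t(g) = 9 + g
W(M) = -4*(-4 - 28*M)² (W(M) = (M*(-28) - 4)²*(-4) = (-28*M - 4)²*(-4) = (-4 - 28*M)²*(-4) = -4*(-4 - 28*M)²)
W(C(w(V(0, 3))))*t(-6) = (-64*(1 + 7*2)²)*(9 - 6) = -64*(1 + 14)²*3 = -64*15²*3 = -64*225*3 = -14400*3 = -43200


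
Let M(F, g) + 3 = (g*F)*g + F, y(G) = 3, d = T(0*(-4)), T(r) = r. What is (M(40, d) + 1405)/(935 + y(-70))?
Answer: 103/67 ≈ 1.5373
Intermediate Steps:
d = 0 (d = 0*(-4) = 0)
M(F, g) = -3 + F + F*g**2 (M(F, g) = -3 + ((g*F)*g + F) = -3 + ((F*g)*g + F) = -3 + (F*g**2 + F) = -3 + (F + F*g**2) = -3 + F + F*g**2)
(M(40, d) + 1405)/(935 + y(-70)) = ((-3 + 40 + 40*0**2) + 1405)/(935 + 3) = ((-3 + 40 + 40*0) + 1405)/938 = ((-3 + 40 + 0) + 1405)*(1/938) = (37 + 1405)*(1/938) = 1442*(1/938) = 103/67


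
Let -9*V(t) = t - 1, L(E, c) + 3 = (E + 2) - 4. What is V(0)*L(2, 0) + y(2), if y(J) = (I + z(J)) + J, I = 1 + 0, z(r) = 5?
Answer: 23/3 ≈ 7.6667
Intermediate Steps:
L(E, c) = -5 + E (L(E, c) = -3 + ((E + 2) - 4) = -3 + ((2 + E) - 4) = -3 + (-2 + E) = -5 + E)
I = 1
y(J) = 6 + J (y(J) = (1 + 5) + J = 6 + J)
V(t) = ⅑ - t/9 (V(t) = -(t - 1)/9 = -(-1 + t)/9 = ⅑ - t/9)
V(0)*L(2, 0) + y(2) = (⅑ - ⅑*0)*(-5 + 2) + (6 + 2) = (⅑ + 0)*(-3) + 8 = (⅑)*(-3) + 8 = -⅓ + 8 = 23/3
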